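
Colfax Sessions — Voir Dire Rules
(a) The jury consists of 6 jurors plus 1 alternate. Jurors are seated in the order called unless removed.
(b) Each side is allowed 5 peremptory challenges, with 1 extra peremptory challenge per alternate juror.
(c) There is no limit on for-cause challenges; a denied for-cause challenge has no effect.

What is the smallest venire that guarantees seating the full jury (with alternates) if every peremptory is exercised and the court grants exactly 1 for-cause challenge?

Seats to fill: 6 + 1 alternates = 7.
Peremptories: 5 + 1×1 = 6 per side × 2 sides = 12.
For-cause removals: 1.
Minimum venire: 7 + 12 + 1 = 20.

20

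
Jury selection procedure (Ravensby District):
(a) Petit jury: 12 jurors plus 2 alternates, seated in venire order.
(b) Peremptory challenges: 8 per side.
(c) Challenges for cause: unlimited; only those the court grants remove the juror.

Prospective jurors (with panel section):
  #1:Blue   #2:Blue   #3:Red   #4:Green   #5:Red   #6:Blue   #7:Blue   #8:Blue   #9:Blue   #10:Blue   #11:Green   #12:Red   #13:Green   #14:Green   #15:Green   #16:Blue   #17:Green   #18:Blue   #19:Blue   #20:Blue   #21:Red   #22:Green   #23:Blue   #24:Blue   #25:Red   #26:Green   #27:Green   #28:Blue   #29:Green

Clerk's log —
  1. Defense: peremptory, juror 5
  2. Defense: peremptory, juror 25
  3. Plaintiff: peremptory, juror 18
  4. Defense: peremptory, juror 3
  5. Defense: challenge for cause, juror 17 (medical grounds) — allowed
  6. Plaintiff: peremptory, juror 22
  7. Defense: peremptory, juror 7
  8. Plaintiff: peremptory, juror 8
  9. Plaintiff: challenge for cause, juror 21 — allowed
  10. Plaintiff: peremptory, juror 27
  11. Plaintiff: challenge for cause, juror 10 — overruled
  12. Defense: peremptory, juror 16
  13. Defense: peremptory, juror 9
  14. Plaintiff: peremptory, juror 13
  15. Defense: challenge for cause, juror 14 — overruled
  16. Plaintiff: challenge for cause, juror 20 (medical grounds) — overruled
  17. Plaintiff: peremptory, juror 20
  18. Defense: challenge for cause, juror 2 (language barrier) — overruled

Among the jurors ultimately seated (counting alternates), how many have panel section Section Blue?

Removed: #3, #5, #7, #8, #9, #13, #16, #17, #18, #20, #21, #22, #25, #27.
Seated (14 incl. alternates): #1, #2, #4, #6, #10, #11, #12, #14, #15, #19, #23, #24, #26, #28.
Of those, in Section Blue: #1, #2, #6, #10, #19, #23, #24, #28 → 8.

8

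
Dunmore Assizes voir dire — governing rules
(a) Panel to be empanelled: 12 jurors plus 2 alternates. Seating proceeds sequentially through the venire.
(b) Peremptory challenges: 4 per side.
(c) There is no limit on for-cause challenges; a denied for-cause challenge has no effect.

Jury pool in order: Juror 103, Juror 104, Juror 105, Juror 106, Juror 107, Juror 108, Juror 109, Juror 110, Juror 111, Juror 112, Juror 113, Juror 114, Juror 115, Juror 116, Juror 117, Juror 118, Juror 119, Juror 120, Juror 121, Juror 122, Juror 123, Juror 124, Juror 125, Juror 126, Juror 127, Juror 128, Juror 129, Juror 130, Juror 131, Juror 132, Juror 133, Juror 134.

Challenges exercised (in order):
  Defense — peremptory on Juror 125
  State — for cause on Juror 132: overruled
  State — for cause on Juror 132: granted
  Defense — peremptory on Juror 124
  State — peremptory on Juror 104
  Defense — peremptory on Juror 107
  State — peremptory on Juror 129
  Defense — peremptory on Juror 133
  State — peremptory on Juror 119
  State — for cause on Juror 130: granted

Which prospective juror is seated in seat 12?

Removed: #104, #107, #119, #124, #125, #129, #130, #132, #133.
Seating in order: seats 1–12 → #103, #105, #106, #108, #109, #110, #111, #112, #113, #114, #115, #116; alternates → #117, #118.
So seat 12 is #116.

116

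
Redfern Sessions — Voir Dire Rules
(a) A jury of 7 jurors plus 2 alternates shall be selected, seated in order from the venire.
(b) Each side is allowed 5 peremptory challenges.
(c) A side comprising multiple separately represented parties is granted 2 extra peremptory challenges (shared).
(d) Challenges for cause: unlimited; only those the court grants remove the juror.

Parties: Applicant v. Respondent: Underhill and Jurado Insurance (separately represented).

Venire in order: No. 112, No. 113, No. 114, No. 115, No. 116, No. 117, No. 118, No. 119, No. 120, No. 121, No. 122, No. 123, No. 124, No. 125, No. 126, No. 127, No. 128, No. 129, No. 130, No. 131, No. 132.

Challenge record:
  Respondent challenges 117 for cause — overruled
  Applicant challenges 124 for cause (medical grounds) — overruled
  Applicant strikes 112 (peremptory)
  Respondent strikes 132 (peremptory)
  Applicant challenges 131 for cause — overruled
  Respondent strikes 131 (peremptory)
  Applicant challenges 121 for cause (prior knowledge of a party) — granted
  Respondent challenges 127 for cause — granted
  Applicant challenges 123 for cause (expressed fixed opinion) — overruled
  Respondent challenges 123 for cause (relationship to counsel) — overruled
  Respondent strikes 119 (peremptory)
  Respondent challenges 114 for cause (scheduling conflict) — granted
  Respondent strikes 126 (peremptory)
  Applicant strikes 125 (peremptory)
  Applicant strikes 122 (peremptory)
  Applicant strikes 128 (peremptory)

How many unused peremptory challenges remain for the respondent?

Respondent allotment: 5 base + 2 multi-party = 7.
Respondent peremptories used: #132, #131, #119, #126 — 4 (for-cause on #117, #127, #123, #114 don't count).
Remaining: 7 − 4 = 3.

3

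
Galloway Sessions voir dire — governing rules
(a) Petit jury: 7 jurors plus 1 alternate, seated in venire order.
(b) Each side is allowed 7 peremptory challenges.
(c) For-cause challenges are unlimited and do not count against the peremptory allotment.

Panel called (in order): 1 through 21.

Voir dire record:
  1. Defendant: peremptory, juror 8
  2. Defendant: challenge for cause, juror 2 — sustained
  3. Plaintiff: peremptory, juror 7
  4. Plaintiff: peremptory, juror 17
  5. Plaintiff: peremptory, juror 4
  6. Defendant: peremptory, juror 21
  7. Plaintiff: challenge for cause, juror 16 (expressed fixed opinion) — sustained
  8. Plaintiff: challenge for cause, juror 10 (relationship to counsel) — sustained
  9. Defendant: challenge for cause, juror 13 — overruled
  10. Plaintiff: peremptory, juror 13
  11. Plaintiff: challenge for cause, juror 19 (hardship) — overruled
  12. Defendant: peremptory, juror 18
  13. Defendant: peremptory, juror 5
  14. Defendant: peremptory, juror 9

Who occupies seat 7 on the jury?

15

Removed: #2, #4, #5, #7, #8, #9, #10, #13, #16, #17, #18, #21. (#19 stays — for-cause denied.)
Filling seats in venire order through position 7: #1, #3, #6, #11, #12, #14, #15.
So seat 7 is #15.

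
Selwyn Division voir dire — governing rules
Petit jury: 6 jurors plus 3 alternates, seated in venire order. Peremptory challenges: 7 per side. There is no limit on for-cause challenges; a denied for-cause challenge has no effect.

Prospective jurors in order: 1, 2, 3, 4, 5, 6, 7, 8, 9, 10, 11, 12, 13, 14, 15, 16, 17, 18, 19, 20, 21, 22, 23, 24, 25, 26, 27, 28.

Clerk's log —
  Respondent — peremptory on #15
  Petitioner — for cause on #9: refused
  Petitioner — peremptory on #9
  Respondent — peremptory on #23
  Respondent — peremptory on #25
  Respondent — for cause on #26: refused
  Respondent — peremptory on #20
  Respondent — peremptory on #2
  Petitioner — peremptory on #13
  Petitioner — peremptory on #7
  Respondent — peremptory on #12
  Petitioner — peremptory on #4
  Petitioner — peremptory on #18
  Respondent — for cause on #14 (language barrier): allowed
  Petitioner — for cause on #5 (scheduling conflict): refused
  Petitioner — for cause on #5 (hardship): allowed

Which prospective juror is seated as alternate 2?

17

Removed: #2, #4, #5, #7, #9, #12, #13, #14, #15, #18, #20, #23, #25. (#26 stays — for-cause denied.)
Seating in order: seats 1–6 → #1, #3, #6, #8, #10, #11; alternates → #16, #17, #19.
So alternate 2 is #17.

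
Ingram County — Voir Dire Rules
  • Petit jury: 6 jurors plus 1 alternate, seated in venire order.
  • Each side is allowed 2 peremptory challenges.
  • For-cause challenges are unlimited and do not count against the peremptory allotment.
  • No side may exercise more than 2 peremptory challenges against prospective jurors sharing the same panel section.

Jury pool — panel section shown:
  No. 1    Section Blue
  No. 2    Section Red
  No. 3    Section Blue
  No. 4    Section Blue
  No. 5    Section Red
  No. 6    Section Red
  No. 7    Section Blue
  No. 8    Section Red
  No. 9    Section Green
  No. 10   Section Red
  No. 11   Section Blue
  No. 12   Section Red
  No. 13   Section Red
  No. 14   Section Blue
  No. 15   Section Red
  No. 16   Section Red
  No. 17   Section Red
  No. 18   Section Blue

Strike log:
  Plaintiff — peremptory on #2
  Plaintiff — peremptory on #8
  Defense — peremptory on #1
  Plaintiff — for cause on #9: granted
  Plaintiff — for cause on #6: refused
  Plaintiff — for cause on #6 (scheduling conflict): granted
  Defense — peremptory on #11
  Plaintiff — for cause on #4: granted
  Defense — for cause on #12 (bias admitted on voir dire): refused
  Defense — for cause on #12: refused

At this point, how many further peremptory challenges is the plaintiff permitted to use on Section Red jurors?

Plaintiff peremptories so far: #2, #8 — 2 of 2 used, 0 left overall.
Against Section Red: #2, #8 — 2 used; per-section cap 2 leaves 0.
Binding limit: min(0, 0) = 0.

0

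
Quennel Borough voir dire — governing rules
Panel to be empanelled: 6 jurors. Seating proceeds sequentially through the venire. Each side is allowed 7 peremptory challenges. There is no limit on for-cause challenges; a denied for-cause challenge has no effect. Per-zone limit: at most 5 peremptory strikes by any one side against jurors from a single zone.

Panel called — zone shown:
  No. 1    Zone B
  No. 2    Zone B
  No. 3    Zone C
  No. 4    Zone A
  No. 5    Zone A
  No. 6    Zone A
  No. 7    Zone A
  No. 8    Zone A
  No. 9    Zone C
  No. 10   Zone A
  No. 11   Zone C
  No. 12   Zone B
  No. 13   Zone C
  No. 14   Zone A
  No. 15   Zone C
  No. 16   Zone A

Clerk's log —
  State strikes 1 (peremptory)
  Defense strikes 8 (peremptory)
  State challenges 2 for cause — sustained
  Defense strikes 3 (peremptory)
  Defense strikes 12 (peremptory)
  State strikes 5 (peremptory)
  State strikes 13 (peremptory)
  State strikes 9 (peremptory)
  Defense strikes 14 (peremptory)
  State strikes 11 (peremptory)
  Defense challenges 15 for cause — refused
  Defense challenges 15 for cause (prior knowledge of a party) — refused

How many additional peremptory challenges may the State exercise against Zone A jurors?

State peremptories so far: #1, #5, #13, #9, #11 — 5 of 7 used, 2 left overall.
Against Zone A: #5 — 1 used; per-zone cap 5 leaves 4.
Binding limit: min(2, 4) = 2.

2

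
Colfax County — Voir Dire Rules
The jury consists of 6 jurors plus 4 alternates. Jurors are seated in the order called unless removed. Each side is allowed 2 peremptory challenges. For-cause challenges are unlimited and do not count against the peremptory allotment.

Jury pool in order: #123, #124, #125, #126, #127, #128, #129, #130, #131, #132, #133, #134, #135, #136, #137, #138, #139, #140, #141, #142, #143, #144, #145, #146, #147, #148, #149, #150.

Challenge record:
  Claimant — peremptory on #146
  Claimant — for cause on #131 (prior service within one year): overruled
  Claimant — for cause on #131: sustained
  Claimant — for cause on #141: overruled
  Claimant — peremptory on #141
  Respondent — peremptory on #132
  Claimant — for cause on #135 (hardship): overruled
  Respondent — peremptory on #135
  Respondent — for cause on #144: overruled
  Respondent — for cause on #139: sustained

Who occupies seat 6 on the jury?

128

Removed: #131, #132, #135, #139, #141, #146. (#144 stays — for-cause denied.)
Seating in order: seats 1–6 → #123, #124, #125, #126, #127, #128; alternates → #129, #130, #133, #134.
So seat 6 is #128.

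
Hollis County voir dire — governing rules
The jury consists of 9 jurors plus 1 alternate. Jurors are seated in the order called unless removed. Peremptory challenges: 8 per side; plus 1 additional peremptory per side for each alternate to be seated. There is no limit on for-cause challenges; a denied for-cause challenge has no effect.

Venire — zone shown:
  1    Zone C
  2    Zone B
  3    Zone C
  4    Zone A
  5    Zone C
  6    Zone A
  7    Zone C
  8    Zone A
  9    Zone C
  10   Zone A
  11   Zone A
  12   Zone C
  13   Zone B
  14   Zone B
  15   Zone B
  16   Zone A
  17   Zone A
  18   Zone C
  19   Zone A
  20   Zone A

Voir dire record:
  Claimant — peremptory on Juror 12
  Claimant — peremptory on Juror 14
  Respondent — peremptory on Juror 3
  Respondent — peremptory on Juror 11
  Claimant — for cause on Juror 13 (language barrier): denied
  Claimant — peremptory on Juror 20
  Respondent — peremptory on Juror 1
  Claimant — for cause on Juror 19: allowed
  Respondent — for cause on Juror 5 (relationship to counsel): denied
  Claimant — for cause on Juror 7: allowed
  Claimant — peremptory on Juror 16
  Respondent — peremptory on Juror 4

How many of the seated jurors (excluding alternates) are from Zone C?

2

Removed: #1, #3, #4, #7, #11, #12, #14, #16, #19, #20.
Seated jurors 1–9: #2, #5, #6, #8, #9, #10, #13, #15, #17 (alternates #18 not counted).
Of those, in Zone C: #5, #9 → 2.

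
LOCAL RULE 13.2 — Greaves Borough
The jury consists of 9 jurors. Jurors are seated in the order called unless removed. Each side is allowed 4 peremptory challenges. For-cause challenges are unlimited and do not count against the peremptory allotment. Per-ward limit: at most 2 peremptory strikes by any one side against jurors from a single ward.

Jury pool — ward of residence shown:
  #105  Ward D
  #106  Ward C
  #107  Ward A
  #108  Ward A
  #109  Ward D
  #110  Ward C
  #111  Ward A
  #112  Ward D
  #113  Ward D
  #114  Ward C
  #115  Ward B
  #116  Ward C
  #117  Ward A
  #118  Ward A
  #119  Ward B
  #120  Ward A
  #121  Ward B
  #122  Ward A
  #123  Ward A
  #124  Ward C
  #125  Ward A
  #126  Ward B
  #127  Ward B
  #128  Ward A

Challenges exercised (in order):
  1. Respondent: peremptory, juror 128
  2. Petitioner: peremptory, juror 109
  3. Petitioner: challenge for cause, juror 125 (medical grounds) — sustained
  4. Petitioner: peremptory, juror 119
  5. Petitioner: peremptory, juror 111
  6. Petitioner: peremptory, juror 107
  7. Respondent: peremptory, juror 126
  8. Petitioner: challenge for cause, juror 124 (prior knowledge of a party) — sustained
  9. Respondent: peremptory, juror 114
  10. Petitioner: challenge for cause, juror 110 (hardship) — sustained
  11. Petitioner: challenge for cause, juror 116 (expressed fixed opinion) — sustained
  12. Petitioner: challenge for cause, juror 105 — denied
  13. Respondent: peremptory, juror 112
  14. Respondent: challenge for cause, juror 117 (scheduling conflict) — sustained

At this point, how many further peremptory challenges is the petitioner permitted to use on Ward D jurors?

0

Petitioner peremptories so far: #109, #119, #111, #107 — 4 of 4 used, 0 left overall.
Against Ward D: #109 — 1 used; per-ward cap 2 leaves 1.
Binding limit: min(0, 1) = 0.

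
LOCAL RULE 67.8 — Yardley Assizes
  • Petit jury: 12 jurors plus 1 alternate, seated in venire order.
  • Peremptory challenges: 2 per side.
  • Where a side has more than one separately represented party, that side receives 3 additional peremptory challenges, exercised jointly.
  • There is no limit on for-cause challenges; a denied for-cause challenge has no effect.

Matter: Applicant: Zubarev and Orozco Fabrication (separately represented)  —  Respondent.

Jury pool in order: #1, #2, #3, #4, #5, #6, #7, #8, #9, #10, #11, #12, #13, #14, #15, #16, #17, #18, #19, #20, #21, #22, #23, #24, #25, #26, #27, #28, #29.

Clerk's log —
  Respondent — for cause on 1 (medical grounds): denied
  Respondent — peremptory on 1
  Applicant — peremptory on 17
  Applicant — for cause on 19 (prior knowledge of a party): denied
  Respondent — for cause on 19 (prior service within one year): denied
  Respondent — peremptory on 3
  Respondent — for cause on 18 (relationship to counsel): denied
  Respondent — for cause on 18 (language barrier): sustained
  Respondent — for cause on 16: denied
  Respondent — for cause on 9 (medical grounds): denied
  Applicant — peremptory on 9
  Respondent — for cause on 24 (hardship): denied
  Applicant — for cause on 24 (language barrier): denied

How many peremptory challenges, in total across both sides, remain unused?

Applicant allotment: 2 base + 3 multi-party = 5. Respondent allotment: 2.
Applicant peremptories used: #17, #9 — 2 (for-cause on #19, #24 don't count).
Respondent peremptories used: #1, #3 — 2 (for-cause on #1, #19, #18, #18, #16, #9, #24 don't count).
Remaining: (5 − 2) + (2 − 2) = 3.

3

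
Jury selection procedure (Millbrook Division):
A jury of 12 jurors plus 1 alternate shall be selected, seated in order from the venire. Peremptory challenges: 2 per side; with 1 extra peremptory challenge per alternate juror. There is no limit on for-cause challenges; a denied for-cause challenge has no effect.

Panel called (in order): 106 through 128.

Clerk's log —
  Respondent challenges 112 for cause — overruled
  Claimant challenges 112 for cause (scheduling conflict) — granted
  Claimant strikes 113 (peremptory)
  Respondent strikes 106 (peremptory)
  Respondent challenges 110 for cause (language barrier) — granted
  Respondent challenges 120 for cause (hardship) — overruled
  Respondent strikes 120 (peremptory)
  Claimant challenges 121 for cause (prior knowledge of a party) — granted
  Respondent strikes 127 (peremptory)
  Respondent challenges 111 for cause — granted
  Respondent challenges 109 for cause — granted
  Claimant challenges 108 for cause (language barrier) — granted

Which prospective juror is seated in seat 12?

Removed: #106, #108, #109, #110, #111, #112, #113, #120, #121, #127.
Filling seats in venire order through position 12: #107, #114, #115, #116, #117, #118, #119, #122, #123, #124, #125, #126.
So seat 12 is #126.

126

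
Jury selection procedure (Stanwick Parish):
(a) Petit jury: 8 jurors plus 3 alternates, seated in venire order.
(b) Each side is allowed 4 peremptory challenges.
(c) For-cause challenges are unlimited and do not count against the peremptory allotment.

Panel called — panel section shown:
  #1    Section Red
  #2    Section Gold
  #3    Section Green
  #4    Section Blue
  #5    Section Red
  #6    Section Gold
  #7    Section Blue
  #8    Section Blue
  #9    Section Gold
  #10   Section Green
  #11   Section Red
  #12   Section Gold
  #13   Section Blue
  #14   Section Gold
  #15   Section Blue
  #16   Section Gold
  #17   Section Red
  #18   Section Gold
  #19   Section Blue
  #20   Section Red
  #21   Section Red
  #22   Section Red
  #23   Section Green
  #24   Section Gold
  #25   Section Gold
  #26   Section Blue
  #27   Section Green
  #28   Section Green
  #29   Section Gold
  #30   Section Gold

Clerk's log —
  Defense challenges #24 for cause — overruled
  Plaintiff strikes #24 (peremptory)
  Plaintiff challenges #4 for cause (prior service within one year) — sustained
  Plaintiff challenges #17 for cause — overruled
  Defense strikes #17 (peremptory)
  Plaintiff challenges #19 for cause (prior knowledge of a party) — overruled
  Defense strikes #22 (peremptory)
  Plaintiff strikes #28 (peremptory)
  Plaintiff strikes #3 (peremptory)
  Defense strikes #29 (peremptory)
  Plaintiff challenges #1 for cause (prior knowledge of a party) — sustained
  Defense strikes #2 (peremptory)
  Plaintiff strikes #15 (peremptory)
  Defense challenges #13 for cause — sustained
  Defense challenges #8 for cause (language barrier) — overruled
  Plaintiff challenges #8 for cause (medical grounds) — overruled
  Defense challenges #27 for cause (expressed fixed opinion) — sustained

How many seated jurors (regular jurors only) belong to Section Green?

Removed: #1, #2, #3, #4, #13, #15, #17, #22, #24, #27, #28, #29.
Seated jurors 1–8: #5, #6, #7, #8, #9, #10, #11, #12 (alternates #14, #16, #18 not counted).
Of those, in Section Green: #10 → 1.

1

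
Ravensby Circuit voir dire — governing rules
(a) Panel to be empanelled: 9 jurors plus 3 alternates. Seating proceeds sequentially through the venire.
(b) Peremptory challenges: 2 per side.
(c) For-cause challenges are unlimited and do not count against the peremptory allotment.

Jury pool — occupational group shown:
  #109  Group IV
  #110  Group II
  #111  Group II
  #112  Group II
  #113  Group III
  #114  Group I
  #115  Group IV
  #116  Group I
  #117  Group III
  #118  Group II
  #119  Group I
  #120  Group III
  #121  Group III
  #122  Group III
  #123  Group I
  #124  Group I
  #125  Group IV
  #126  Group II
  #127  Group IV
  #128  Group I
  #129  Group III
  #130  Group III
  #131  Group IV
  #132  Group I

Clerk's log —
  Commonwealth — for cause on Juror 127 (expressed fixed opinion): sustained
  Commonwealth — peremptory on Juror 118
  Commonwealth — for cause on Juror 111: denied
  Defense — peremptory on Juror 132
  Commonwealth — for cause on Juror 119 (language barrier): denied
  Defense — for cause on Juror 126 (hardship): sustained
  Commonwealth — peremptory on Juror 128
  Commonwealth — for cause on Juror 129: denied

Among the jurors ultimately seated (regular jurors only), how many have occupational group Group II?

3

Removed: #118, #126, #127, #128, #132.
Seated jurors 1–9: #109, #110, #111, #112, #113, #114, #115, #116, #117 (alternates #119, #120, #121 not counted).
Of those, in Group II: #110, #111, #112 → 3.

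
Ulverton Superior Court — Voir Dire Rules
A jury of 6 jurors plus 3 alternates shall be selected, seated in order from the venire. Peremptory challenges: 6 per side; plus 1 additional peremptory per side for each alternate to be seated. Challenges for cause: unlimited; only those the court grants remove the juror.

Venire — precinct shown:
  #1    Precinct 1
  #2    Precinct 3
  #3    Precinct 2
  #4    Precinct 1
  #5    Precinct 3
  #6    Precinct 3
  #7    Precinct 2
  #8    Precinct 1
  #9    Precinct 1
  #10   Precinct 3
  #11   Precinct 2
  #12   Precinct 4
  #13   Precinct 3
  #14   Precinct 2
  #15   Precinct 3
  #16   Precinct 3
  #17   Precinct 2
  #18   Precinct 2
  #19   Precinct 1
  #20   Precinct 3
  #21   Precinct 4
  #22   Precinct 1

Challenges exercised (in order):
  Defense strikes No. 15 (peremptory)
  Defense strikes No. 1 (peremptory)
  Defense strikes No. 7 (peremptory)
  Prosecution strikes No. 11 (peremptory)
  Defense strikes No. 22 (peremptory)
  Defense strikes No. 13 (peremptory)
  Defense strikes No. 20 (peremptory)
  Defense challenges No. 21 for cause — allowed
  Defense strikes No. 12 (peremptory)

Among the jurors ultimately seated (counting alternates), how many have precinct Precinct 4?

Removed: #1, #7, #11, #12, #13, #15, #20, #21, #22.
Seated (9 incl. alternates): #2, #3, #4, #5, #6, #8, #9, #10, #14.
None of those are in Precinct 4 → 0.

0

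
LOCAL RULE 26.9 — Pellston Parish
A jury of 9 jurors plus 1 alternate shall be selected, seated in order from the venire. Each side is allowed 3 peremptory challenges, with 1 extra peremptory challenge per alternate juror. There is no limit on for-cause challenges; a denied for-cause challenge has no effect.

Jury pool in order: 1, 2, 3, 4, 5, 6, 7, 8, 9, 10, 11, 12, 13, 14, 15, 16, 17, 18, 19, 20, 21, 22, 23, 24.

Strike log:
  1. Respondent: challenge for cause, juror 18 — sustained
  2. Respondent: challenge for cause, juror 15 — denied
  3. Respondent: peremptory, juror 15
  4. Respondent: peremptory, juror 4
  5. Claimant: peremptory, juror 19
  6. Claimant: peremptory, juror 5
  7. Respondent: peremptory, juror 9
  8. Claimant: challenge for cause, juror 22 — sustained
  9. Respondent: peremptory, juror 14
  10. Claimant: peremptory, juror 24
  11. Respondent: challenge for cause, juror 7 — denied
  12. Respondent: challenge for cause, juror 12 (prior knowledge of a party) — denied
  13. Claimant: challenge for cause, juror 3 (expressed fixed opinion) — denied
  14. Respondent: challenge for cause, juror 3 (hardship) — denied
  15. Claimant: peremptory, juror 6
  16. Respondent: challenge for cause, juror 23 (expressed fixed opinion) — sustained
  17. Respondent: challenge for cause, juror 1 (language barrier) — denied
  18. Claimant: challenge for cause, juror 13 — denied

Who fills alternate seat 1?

16

Removed: #4, #5, #6, #9, #14, #15, #18, #19, #22, #23, #24. (#1, #3, #7, #12, #13 stay — for-cause denied.)
Seating in order: seats 1–9 → #1, #2, #3, #7, #8, #10, #11, #12, #13; alternates → #16.
So alternate 1 is #16.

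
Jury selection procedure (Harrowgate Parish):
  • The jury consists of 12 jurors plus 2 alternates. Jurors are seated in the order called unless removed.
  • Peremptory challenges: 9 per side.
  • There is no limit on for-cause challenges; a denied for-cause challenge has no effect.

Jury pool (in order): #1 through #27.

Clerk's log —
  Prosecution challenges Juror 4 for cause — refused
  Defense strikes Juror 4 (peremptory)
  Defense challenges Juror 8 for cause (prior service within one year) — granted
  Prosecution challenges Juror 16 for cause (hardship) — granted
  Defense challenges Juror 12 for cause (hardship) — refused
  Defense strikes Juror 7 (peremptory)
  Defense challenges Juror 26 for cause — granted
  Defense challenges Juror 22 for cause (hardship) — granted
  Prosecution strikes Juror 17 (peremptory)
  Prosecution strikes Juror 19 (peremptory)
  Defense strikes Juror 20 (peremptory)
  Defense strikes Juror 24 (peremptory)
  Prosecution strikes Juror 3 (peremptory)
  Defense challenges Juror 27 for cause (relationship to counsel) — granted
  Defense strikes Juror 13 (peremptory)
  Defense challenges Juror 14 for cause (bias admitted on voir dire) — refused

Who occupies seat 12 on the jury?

21

Removed: #3, #4, #7, #8, #13, #16, #17, #19, #20, #22, #24, #26, #27. (#12, #14 stay — for-cause denied.)
Seating in order: seats 1–12 → #1, #2, #5, #6, #9, #10, #11, #12, #14, #15, #18, #21; alternates → #23, #25.
So seat 12 is #21.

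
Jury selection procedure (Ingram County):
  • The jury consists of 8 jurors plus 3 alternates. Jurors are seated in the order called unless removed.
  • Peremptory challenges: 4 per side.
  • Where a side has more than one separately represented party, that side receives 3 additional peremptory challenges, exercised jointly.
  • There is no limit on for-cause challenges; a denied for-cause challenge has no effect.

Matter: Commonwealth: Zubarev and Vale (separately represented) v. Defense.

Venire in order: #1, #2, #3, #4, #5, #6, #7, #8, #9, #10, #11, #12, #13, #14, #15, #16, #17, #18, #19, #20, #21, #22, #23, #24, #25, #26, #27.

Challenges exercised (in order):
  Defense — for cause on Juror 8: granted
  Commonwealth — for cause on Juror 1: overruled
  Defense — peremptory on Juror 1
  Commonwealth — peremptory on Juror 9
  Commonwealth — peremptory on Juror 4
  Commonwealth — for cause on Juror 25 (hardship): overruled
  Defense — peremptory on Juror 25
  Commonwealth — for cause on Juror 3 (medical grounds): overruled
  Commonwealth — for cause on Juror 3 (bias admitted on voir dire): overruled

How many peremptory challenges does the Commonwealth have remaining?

Commonwealth allotment: 4 base + 3 multi-party = 7.
Commonwealth peremptories used: #9, #4 — 2 (for-cause on #1, #25, #3, #3 don't count).
Remaining: 7 − 2 = 5.

5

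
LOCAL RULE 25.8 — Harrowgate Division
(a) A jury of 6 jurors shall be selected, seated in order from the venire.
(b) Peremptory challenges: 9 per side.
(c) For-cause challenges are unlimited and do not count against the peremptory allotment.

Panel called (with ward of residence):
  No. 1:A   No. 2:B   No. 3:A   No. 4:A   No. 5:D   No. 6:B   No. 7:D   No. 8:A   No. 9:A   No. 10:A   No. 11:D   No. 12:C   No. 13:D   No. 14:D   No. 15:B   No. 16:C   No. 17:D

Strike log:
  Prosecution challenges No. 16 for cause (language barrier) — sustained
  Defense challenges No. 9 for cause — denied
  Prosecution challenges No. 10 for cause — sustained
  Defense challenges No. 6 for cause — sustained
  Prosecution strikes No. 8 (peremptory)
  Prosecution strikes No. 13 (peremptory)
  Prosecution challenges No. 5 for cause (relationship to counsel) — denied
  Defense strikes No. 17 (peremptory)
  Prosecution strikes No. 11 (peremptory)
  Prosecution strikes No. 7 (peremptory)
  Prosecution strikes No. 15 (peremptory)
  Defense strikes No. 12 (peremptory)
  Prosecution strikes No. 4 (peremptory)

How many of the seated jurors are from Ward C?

0

Removed: #4, #6, #7, #8, #10, #11, #12, #13, #15, #16, #17.
Seated jurors 1–6: #1, #2, #3, #5, #9, #14.
None of those are in Ward C → 0.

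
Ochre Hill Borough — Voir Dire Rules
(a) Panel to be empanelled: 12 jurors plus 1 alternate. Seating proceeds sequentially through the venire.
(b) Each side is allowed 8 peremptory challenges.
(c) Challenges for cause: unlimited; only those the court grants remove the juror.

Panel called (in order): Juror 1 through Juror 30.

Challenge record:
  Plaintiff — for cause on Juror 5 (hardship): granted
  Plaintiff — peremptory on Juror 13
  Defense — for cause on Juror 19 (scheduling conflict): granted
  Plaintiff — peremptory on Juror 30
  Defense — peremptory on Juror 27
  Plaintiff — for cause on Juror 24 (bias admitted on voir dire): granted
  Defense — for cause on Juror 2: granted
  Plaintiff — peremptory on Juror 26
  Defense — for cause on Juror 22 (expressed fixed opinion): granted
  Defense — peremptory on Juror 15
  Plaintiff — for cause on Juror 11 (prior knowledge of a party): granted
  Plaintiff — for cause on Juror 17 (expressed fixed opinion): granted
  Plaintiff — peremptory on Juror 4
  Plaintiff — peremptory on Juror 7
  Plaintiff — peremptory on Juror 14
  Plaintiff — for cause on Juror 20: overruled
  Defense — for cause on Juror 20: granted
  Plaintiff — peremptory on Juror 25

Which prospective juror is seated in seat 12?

28

Removed: #2, #4, #5, #7, #11, #13, #14, #15, #17, #19, #20, #22, #24, #25, #26, #27, #30.
Filling seats in venire order through position 12: #1, #3, #6, #8, #9, #10, #12, #16, #18, #21, #23, #28.
So seat 12 is #28.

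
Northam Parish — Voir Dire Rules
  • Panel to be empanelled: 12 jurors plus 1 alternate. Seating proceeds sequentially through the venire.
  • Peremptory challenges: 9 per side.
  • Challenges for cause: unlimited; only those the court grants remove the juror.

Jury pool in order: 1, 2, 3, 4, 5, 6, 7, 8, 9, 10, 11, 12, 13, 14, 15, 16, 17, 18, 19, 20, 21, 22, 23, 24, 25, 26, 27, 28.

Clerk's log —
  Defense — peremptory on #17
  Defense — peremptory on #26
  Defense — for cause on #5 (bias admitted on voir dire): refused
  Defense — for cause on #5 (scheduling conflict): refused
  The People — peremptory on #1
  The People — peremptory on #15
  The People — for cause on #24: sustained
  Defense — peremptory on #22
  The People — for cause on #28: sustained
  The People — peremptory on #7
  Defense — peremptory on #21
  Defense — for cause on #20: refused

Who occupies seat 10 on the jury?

12

Removed: #1, #7, #15, #17, #21, #22, #24, #26, #28. (#5, #20 stay — for-cause denied.)
Filling seats in venire order through position 10: #2, #3, #4, #5, #6, #8, #9, #10, #11, #12.
So seat 10 is #12.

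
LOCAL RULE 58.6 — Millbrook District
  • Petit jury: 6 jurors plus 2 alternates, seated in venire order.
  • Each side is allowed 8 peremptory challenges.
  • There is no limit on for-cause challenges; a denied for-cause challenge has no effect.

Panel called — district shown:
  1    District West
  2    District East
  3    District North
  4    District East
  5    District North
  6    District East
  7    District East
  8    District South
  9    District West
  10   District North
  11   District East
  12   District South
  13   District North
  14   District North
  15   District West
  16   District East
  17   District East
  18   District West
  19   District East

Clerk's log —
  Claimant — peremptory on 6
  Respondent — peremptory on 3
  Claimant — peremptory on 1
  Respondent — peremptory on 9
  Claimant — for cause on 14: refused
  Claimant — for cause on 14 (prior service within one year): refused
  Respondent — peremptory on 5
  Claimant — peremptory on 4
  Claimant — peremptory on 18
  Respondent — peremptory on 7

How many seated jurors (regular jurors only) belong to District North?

Removed: #1, #3, #4, #5, #6, #7, #9, #18.
Seated jurors 1–6: #2, #8, #10, #11, #12, #13 (alternates #14, #15 not counted).
Of those, in District North: #10, #13 → 2.

2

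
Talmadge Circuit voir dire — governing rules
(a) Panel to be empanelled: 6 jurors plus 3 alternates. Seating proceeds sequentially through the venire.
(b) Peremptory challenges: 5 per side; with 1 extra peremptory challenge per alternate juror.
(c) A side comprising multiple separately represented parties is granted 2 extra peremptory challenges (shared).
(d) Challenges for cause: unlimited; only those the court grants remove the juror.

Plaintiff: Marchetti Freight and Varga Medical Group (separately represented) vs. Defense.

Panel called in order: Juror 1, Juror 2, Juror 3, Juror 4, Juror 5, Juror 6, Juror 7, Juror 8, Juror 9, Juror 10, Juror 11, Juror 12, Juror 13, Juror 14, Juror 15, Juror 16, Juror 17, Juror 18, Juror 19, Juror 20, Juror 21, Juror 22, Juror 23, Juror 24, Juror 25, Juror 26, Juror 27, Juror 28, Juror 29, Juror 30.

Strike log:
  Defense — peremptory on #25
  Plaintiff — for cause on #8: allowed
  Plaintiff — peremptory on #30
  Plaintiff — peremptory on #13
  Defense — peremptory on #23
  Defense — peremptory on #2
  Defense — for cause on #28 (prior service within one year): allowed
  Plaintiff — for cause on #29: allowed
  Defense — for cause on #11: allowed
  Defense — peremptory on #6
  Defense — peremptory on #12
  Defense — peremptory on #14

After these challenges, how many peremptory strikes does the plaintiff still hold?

8

Plaintiff allotment: 5 base + 1 × 3 alternates + 2 multi-party = 10.
Plaintiff peremptories used: #30, #13 — 2 (for-cause on #8, #29 don't count).
Remaining: 10 − 2 = 8.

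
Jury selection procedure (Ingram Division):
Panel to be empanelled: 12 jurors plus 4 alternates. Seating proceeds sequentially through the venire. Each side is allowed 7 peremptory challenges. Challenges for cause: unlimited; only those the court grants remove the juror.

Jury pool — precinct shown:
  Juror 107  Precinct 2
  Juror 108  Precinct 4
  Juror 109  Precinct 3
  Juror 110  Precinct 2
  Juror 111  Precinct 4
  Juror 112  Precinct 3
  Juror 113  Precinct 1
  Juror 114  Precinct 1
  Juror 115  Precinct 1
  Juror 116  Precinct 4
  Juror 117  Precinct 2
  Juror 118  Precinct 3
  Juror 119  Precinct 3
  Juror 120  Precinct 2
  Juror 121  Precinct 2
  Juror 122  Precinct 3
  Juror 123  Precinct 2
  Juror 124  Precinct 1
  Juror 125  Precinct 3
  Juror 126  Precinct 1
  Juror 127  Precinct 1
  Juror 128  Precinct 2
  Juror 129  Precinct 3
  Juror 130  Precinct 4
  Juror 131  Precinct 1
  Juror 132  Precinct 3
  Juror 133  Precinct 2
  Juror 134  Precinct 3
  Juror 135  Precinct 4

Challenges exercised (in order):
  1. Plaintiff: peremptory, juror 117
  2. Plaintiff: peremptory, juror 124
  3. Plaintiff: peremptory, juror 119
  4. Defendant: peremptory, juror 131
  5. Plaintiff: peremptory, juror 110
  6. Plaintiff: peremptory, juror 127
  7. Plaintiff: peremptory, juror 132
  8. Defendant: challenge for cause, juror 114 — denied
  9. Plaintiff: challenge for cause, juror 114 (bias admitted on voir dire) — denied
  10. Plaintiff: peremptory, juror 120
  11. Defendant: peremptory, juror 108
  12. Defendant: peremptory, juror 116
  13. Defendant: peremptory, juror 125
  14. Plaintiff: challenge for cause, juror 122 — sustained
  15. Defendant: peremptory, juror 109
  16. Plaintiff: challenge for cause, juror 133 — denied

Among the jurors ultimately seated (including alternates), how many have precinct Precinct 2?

Removed: #108, #109, #110, #116, #117, #119, #120, #122, #124, #125, #127, #131, #132.
Seated (16 incl. alternates): #107, #111, #112, #113, #114, #115, #118, #121, #123, #126, #128, #129, #130, #133, #134, #135.
Of those, in Precinct 2: #107, #121, #123, #128, #133 → 5.

5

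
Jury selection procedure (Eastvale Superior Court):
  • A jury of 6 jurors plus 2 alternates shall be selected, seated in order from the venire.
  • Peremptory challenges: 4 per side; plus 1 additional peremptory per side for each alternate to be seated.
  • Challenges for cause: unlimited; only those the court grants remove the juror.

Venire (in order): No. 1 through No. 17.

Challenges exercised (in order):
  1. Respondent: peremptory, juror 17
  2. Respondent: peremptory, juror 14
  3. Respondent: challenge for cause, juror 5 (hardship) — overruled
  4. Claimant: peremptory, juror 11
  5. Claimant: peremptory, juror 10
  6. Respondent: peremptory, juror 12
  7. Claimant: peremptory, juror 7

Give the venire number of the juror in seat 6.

6

Removed: #7, #10, #11, #12, #14, #17. (#5 stays — for-cause denied.)
Seating in order: seats 1–6 → #1, #2, #3, #4, #5, #6; alternates → #8, #9.
So seat 6 is #6.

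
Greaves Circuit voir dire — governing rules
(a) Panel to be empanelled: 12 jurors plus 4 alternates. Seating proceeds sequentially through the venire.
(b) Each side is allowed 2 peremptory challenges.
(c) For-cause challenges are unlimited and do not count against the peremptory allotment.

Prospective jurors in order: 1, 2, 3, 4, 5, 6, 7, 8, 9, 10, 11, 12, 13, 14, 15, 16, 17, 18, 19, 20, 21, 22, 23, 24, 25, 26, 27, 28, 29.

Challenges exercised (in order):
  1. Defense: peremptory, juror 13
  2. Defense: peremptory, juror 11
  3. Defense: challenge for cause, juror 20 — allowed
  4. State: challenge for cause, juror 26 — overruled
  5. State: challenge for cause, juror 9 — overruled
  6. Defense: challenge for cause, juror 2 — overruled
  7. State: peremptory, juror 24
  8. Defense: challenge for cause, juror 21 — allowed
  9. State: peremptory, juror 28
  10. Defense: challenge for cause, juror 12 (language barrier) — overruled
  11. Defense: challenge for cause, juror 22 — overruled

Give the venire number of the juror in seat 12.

14

Removed: #11, #13, #20, #21, #24, #28. (#2, #9, #12, #22, #26 stay — for-cause denied.)
Seating in order: seats 1–12 → #1, #2, #3, #4, #5, #6, #7, #8, #9, #10, #12, #14; alternates → #15, #16, #17, #18.
So seat 12 is #14.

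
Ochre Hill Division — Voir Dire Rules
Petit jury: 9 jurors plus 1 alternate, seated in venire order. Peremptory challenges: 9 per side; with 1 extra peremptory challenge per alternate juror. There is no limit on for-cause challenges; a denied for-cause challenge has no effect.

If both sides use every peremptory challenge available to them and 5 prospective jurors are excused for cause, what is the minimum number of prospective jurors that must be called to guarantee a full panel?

Seats to fill: 9 + 1 alternates = 10.
Peremptories: 9 + 1×1 = 10 per side × 2 sides = 20.
For-cause removals: 5.
Minimum venire: 10 + 20 + 5 = 35.

35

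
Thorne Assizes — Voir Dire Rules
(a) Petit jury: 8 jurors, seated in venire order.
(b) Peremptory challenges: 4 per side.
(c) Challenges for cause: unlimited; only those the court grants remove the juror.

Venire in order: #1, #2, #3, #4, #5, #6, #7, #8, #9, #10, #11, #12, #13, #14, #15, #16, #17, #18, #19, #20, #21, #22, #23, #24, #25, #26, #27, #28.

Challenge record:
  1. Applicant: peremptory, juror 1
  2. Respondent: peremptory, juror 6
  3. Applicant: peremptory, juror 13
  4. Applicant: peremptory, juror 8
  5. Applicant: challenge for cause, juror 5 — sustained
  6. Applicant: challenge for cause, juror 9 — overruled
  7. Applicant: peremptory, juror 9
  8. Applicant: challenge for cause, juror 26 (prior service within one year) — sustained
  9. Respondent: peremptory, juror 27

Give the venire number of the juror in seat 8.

14

Removed: #1, #5, #6, #8, #9, #13, #26, #27.
Seating in order: seats 1–8 → #2, #3, #4, #7, #10, #11, #12, #14.
So seat 8 is #14.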